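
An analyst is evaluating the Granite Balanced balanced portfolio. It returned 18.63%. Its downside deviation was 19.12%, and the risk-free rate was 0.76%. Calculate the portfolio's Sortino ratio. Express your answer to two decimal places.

Sortino = (Rp − Rf) / σd = (18.63% − 0.76%) / 19.12% = 17.87% / 19.12% = 0.9346

0.93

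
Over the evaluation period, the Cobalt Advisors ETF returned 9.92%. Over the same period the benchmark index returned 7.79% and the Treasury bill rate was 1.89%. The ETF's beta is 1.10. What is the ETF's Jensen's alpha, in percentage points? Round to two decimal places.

1.54

CAPM expected return = Rf + β(Rm − Rf) = 1.89% + 1.10 × (7.79% − 1.89%) = 1.89 + 1.10 × 5.90 = 8.3800%
Jensen's α = Rp − E[R] = 9.92% − 8.3800% = 1.5400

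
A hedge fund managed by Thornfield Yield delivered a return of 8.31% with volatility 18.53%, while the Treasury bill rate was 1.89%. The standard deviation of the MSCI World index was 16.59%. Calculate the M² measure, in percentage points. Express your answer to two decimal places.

7.64

Sharpe = (Rp − Rf) / σp = (8.31% − 1.89%) / 18.53% = 0.3465
M² = Rf + Sharpe × σm = 1.89% + 0.3465 × 16.59% = 7.6384%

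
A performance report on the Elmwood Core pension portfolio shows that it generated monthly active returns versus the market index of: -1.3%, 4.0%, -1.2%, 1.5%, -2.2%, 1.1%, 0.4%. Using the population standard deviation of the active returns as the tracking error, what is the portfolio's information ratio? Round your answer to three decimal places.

0.168

Mean return r̄ = 2.30 / 7 = 0.3286%
Σ(r − r̄)² = (-1.3 − 0.3286)² + (4 − 0.3286)² + … = 26.8343
σ = √[26.8343 / 7] = 1.9579%
IR = r̄ / tracking error = 0.3286 / 1.9579 = 0.1678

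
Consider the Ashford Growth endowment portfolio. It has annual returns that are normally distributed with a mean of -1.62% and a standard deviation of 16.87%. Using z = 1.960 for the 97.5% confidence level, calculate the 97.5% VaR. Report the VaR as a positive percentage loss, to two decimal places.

VaR (as % loss) = −(μ − z·σ) = −(-1.62% − 1.960 × 16.87%) = −(-34.6852%) = 34.6852%

34.69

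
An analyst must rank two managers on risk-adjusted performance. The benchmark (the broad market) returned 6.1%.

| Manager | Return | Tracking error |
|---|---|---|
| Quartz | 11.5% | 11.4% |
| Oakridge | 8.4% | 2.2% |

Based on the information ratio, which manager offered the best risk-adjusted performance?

Oakridge

Quartz: IR = (11.5% − 6.1%) / 11.4% = 0.474
Oakridge: IR = (8.4% − 6.1%) / 2.2% = 1.045
Highest: Oakridge (1.045).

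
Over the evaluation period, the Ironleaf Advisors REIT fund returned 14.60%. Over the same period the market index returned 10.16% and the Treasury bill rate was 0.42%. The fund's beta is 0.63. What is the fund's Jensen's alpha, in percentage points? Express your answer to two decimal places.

8.04

CAPM expected return = Rf + β(Rm − Rf) = 0.42% + 0.63 × (10.16% − 0.42%) = 0.42 + 0.63 × 9.74 = 6.5562%
Jensen's α = Rp − E[R] = 14.60% − 6.5562% = 8.0438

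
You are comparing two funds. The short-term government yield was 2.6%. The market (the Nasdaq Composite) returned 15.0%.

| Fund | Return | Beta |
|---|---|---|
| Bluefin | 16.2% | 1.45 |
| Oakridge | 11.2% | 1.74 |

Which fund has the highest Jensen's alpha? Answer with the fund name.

Bluefin: α = 16.2% − [2.6% + 1.45 × (15.0% − 2.6%)] = -4.380
Oakridge: α = 11.2% − [2.6% + 1.74 × (15.0% − 2.6%)] = -12.976
Highest: Bluefin (-4.380).

Bluefin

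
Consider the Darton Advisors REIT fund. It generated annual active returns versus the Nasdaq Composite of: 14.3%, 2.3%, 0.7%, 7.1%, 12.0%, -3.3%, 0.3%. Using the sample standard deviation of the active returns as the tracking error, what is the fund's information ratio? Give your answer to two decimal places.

r̄ = (14.3 + 2.3 + 0.7 + 7.1 + 12 − 3.3 + 0.3) / 7 = 4.7714%
Σ(r − r̄)² = 256.2943; sample σ = √(256.2943/6) = 6.5357%
IR = r̄ / tracking error = 4.7714 / 6.5357 = 0.7301

0.73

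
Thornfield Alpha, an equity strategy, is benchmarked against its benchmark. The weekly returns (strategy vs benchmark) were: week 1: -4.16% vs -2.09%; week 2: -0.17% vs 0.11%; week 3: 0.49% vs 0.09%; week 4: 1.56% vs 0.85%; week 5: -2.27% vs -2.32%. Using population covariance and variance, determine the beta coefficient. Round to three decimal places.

1.488

r̄p = -0.9100%,  r̄m = -0.6720%
Cov = Σ(rp − r̄p)(rm − r̄m) / 5 = 2.4509
Var(rm) = Σ(rm − r̄m)² / 5 = 1.6471
β = Cov / Var = 2.4509 / 1.6471 = 1.4880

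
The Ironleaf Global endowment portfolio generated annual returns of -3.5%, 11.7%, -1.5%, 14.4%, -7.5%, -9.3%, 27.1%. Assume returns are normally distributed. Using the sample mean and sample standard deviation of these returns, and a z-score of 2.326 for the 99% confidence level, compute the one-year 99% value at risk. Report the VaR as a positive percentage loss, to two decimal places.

r̄ = (-3.5 + 11.7 − 1.5 + 14.4 − 7.5 − 9.3 + 27.1) / 7 = 31.40 / 7 = 4.4857%
Sample σ = √[Σ(r − r̄)² / 6] = √[1095.0486 / 6] = √182.5081 = 13.5096%
VaR = −(r̄ − z·σ) = −(4.4857 − 2.326 × 13.5096) = −(-26.9376) = 26.9376%

26.94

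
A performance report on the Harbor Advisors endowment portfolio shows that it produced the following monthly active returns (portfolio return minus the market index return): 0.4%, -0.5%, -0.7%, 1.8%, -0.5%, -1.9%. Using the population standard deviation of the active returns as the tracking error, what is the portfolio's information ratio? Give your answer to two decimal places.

μ = (0.4 − 0.5 − 0.7 + 1.8 − 0.5 − 1.9) / 6 = -0.2333%
Population σ = √[Σ(r − μ)² / 6] = √[7.6733 / 6] = √1.2789 = 1.1309%
IR = μ / tracking error = -0.2333 / 1.1309 = -0.2063

-0.21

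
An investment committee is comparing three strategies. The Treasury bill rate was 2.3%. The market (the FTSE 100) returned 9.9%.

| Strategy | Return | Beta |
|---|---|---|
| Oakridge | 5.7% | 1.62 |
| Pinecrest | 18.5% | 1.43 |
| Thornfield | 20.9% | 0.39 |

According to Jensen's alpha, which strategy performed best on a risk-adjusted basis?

Oakridge: α = 5.7% − [2.3% + 1.62 × (9.9% − 2.3%)] = -8.912
Pinecrest: α = 18.5% − [2.3% + 1.43 × (9.9% − 2.3%)] = 5.332
Thornfield: α = 20.9% − [2.3% + 0.39 × (9.9% − 2.3%)] = 15.636
Highest: Thornfield (15.636).

Thornfield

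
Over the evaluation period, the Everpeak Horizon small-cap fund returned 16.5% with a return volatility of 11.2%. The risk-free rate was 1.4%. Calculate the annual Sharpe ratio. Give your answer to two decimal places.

1.35

Sharpe = (Rp − Rf) / σp = (16.5% − 1.4%) / 11.2% = 15.10% / 11.2% = 1.3482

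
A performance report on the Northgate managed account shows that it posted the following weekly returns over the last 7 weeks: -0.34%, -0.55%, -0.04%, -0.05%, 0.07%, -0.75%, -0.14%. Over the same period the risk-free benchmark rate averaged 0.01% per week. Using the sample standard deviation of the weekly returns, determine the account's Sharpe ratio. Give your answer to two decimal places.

r̄ = (-0.34 − 0.55 − 0.04 − 0.05 + 0.07 − 0.75 − 0.14) / 7 = -1.800 / 7 = -0.2571%
Σ(r − r̄)² = 0.5463; sample σ = √(0.5463/6) = 0.3017%
Sharpe = (r̄ − rf) / σ = (-0.2571 − 0.01) / 0.3017 = -0.2671 / 0.3017 = -0.8853

-0.89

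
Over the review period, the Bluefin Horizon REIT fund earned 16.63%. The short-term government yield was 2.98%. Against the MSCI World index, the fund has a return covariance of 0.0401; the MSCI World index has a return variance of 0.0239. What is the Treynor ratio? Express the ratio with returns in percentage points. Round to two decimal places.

8.14

β = Cov / Var = 0.0401 / 0.0239 = 1.6778
Treynor = (Rp − Rf) / β = (16.63% − 2.98%) / 1.6778 = 13.65 / 1.6778 = 8.1357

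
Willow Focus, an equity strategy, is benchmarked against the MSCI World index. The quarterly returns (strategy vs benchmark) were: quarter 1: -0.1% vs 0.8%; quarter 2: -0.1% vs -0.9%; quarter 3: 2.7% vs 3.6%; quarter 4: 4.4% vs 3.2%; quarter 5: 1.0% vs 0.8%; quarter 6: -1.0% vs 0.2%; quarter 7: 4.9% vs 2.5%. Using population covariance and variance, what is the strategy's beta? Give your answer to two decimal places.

r̄p = 1.6857%,  r̄m = 1.4571%
Cov = Σ(rp − r̄p)(rm − r̄m) / 7 = 2.7808
Var(rm) = Σ(rm − r̄m)² / 7 = 2.3882
β = Cov / Var = 2.7808 / 2.3882 = 1.1644

1.16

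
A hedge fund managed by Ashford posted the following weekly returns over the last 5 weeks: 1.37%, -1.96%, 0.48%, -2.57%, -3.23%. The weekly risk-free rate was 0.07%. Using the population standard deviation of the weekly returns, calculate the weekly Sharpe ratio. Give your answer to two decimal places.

-0.70

r̄ = (1.37 − 1.96 + 0.48 − 2.57 − 3.23) / 5 = -1.1820%
Σ(r − r̄)² = (1.37 − (-1.1820))² + (-1.96 − (-1.1820))² + (0.48 − (-1.1820))² + … = 16.0011
σ = √[16.0011 / 5] = 1.7889%
Sharpe = (r̄ − rf) / σ = (-1.1820 − 0.07) / 1.7889 = -1.2520 / 1.7889 = -0.6999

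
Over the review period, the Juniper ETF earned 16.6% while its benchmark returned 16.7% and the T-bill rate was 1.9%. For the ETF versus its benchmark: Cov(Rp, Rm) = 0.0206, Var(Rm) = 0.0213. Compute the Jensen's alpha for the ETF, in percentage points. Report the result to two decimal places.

0.39

β = Cov / Var = 0.0206 / 0.0213 = 0.9671
E[R] = Rf + β(Rm − Rf) = 1.9% + 0.9671 × (16.7% − 1.9%) = 16.2131%
α = Rp − E[R] = 16.6% − 16.2131% = 0.3869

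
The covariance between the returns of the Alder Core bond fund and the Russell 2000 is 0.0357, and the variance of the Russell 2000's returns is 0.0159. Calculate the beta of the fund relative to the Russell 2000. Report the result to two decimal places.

β = Cov(Rp, Rm) / Var(Rm) = 0.0357 / 0.0159 = 2.2453

2.25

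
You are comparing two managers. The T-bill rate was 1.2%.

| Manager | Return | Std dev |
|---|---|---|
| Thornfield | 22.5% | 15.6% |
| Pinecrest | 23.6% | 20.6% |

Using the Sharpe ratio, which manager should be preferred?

Thornfield

Thornfield: Sharpe ratio = (22.5% − 1.2%) / 15.6% = 1.365
Pinecrest: Sharpe ratio = (23.6% − 1.2%) / 20.6% = 1.087
Highest: Thornfield (1.365).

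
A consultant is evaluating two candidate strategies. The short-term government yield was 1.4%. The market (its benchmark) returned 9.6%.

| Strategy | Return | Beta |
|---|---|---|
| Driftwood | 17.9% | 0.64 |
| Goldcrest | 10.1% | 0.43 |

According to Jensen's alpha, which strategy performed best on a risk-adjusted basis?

Driftwood

Driftwood: α = 17.9% − [1.4% + 0.64 × (9.6% − 1.4%)] = 11.252
Goldcrest: α = 10.1% − [1.4% + 0.43 × (9.6% − 1.4%)] = 5.174
Highest: Driftwood (11.252).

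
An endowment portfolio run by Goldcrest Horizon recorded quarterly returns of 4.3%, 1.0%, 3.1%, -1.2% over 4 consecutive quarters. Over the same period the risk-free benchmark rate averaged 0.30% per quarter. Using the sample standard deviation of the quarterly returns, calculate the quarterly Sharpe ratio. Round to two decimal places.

Mean return r̄ = 7.20 / 4 = 1.8000%
Σ(r − r̄)² = (4.3 − 1.8000)² + (1 − 1.8000)² + (3.1 − 1.8000)² + … = 17.5800
σ = √[17.5800 / 3] = 2.4207%
Sharpe = (r̄ − rf) / σ = (1.8000 − 0.3) / 2.4207 = 1.5000 / 2.4207 = 0.6197

0.62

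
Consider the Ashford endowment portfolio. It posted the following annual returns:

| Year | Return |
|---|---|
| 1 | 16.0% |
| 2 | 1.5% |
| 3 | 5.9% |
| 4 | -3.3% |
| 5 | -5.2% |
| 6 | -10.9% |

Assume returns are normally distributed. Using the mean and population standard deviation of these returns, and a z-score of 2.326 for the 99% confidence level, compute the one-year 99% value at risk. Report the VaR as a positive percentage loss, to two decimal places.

r̄ = (16 + 1.5 + 5.9 − 3.3 − 5.2 − 10.9) / 6 = 4.00 / 6 = 0.6667%
Σ(r − r̄)² = (16 − 0.6667)² + (1.5 − 0.6667)² + (5.9 − 0.6667)² + … = 447.1333
σ = √[447.1333 / 6] = 8.6326%
VaR = −(r̄ − z·σ) = −(0.6667 − 2.326 × 8.6326) = −(-19.4127) = 19.4127%

19.41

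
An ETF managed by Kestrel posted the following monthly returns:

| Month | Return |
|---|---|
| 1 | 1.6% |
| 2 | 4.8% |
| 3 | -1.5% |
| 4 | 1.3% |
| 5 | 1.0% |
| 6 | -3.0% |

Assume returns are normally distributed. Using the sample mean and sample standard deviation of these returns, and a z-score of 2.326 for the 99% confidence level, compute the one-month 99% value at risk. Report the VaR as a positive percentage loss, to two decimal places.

5.59

r̄ = (1.6 + 4.8 − 1.5 + 1.3 + 1 − 3) / 6 = 0.7000%
Σ(r − r̄)² = (1.6 − 0.7000)² + (4.8 − 0.7000)² + … = 36.6000
σ = √[36.6000 / 5] = 2.7055%
VaR = −(r̄ − z·σ) = −(0.7000 − 2.326 × 2.7055) = −(-5.5930) = 5.5930%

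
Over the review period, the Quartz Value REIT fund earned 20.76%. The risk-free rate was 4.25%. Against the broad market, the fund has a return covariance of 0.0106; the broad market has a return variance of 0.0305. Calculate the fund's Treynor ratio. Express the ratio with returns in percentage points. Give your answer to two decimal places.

β = Cov / Var = 0.0106 / 0.0305 = 0.3475
Treynor = (Rp − Rf) / β = (20.76% − 4.25%) / 0.3475 = 16.51 / 0.3475 = 47.5108

47.51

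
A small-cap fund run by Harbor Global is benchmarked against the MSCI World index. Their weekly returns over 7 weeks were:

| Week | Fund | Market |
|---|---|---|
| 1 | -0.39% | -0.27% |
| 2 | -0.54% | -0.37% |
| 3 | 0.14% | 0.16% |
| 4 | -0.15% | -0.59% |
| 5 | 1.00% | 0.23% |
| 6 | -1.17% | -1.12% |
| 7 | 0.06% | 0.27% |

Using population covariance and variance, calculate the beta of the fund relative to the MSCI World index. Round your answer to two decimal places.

1.11

r̄p = -0.1500%,  r̄m = -0.2414%
Cov = Σ(rp − r̄p)(rm − r̄m) / 7 = 0.2456
Var(rm) = Σ(rm − r̄m)² / 7 = 0.2222
β = Cov / Var = 0.2456 / 0.2222 = 1.1053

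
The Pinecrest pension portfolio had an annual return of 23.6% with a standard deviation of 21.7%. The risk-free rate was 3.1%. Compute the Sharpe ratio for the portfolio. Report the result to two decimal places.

Sharpe = (Rp − Rf) / σp = (23.6% − 3.1%) / 21.7% = 20.50% / 21.7% = 0.9447

0.94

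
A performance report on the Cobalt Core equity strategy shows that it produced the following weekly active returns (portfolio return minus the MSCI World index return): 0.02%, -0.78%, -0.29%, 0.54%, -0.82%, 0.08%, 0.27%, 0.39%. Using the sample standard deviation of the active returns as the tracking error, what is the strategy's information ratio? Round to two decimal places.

r̄ = (0.02 − 0.78 − 0.29 + 0.54 − 0.82 + 0.08 + 0.27 + 0.39) / 8 = -0.590 / 8 = -0.0738%
Σ(r − r̄)² = (0.02 − (-0.0738))² + (-0.78 − (-0.0738))² + … = 1.8448
σ = √[1.8448 / 7] = 0.5134%
IR = r̄ / tracking error = -0.0738 / 0.5134 = -0.1437

-0.14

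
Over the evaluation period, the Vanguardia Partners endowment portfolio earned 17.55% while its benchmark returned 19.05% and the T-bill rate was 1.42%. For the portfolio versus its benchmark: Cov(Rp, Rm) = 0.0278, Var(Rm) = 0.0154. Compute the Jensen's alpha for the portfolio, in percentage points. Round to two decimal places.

-15.70

β = Cov / Var = 0.0278 / 0.0154 = 1.8052
E[R] = Rf + β(Rm − Rf) = 1.42% + 1.8052 × (19.05% − 1.42%) = 33.2457%
α = Rp − E[R] = 17.55% − 33.2457% = -15.6957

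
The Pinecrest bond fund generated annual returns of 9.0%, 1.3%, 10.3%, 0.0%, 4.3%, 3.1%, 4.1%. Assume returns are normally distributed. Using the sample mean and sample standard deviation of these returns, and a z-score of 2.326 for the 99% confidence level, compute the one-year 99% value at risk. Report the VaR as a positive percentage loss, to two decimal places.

Mean return r̄ = 32.10 / 7 = 4.5857%
Sample std dev = √[86.4886 / 6] = 3.7967%
VaR = −(r̄ − z·σ) = −(4.5857 − 2.326 × 3.7967) = −(-4.2454) = 4.2454%

4.25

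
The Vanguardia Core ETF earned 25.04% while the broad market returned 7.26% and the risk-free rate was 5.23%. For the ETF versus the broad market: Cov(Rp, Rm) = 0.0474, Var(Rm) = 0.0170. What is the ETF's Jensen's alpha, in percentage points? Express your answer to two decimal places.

β = Cov / Var = 0.0474 / 0.0170 = 2.7882
E[R] = Rf + β(Rm − Rf) = 5.23% + 2.7882 × (7.26% − 5.23%) = 10.8900%
α = Rp − E[R] = 25.04% − 10.8900% = 14.1500

14.15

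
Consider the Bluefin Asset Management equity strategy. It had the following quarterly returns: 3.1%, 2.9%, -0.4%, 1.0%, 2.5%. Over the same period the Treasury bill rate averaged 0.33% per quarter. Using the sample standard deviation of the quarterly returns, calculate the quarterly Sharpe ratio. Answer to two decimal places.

1.00

r̄ = (3.1 + 2.9 − 0.4 + 1 + 2.5) / 5 = 9.10 / 5 = 1.8200%
Σ(r − r̄)² = 8.8680; sample σ = √(8.8680/4) = 1.4890%
Sharpe = (r̄ − rf) / σ = (1.8200 − 0.33) / 1.4890 = 1.4900 / 1.4890 = 1.0007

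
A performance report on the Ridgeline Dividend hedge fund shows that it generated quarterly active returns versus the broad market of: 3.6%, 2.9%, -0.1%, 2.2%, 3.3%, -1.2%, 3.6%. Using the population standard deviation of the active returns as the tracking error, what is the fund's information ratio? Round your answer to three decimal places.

1.145

r̄ = (3.6 + 2.9 − 0.1 + 2.2 + 3.3 − 1.2 + 3.6) / 7 = 2.0429%
Population σ = √[Σ(r − r̄)² / 7] = √[22.2971 / 7] = √3.1853 = 1.7847%
IR = r̄ / tracking error = 2.0429 / 1.7847 = 1.1447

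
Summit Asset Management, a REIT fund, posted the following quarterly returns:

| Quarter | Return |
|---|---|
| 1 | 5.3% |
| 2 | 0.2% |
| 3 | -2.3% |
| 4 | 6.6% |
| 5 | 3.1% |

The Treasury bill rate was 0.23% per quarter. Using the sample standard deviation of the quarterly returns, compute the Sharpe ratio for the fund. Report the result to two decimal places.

r̄ = (5.3 + 0.2 − 2.3 + 6.6 + 3.1) / 5 = 12.90 / 5 = 2.5800%
Sample σ = √[Σ(r − r̄)² / 4] = √[53.3080 / 4] = √13.3270 = 3.6506%
Sharpe = (r̄ − rf) / σ = (2.5800 − 0.23) / 3.6506 = 2.3500 / 3.6506 = 0.6437

0.64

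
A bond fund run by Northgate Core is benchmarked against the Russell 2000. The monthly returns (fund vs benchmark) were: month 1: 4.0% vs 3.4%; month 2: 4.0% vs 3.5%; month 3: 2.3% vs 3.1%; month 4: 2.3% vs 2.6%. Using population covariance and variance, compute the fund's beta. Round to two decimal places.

2.08

r̄p = 3.1500%,  r̄m = 3.1500%
Cov = Σ(rp − r̄p)(rm − r̄m) / 4 = 0.2550
Var(rm) = Σ(rm − r̄m)² / 4 = 0.1225
β = Cov / Var = 0.2550 / 0.1225 = 2.0816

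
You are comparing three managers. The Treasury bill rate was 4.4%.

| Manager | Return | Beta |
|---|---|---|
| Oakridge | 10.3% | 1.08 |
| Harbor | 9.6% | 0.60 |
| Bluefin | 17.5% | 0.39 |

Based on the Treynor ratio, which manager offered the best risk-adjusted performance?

Oakridge: Treynor = (10.3% − 4.4%) / 1.08 = 5.463
Harbor: Treynor = (9.6% − 4.4%) / 0.60 = 8.667
Bluefin: Treynor = (17.5% − 4.4%) / 0.39 = 33.590
Highest: Bluefin (33.590).

Bluefin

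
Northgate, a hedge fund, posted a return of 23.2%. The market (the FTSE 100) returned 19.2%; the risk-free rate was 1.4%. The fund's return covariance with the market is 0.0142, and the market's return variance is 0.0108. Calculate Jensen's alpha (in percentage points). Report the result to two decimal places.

-1.60

β = Cov / Var = 0.0142 / 0.0108 = 1.3148
E[R] = Rf + β(Rm − Rf) = 1.4% + 1.3148 × (19.2% − 1.4%) = 24.8034%
α = Rp − E[R] = 23.2% − 24.8034% = -1.6034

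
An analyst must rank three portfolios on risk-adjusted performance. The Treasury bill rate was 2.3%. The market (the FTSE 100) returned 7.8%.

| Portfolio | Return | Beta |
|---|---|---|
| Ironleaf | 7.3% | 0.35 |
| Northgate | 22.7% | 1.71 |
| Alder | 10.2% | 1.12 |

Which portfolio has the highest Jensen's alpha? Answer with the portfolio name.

Northgate

Ironleaf: α = 7.3% − [2.3% + 0.35 × (7.8% − 2.3%)] = 3.075
Northgate: α = 22.7% − [2.3% + 1.71 × (7.8% − 2.3%)] = 10.995
Alder: α = 10.2% − [2.3% + 1.12 × (7.8% − 2.3%)] = 1.740
Highest: Northgate (10.995).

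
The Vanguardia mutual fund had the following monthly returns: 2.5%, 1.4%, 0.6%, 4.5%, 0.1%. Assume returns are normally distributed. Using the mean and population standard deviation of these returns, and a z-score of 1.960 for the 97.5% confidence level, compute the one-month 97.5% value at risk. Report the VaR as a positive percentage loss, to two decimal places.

μ = (2.5 + 1.4 + 0.6 + 4.5 + 0.1) / 5 = 1.8200%
Σ(r − μ)² = (2.5 − 1.8200)² + (1.4 − 1.8200)² + … = 12.2680
σ = √[12.2680 / 5] = 1.5664%
VaR = −(μ − z·σ) = −(1.8200 − 1.960 × 1.5664) = −(-1.2501) = 1.2501%

1.25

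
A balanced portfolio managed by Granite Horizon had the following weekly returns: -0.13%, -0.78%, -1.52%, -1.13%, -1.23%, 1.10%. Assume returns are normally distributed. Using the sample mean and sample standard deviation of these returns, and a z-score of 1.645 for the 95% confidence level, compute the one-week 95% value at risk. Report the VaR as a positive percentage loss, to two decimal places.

2.20

μ = (-0.13 − 0.78 − 1.52 − 1.13 − 1.23 + 1.1) / 6 = -3.690 / 6 = -0.6150%
Σ(r − μ)² = (-0.13 − (-0.6150))² + (-0.78 − (-0.6150))² + … = 4.6662
sample σ = √(4.6662 / 5) = √0.9332 = 0.9660%
VaR = −(μ − z·σ) = −(-0.6150 − 1.645 × 0.9660) = −(-2.2041) = 2.2041%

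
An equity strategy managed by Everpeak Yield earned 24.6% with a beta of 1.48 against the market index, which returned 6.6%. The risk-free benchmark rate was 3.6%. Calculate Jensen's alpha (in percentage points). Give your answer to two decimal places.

CAPM expected return = Rf + β(Rm − Rf) = 3.6% + 1.48 × (6.6% − 3.6%) = 3.6 + 1.48 × 3.00 = 8.0400%
Jensen's α = Rp − E[R] = 24.6% − 8.0400% = 16.5600

16.56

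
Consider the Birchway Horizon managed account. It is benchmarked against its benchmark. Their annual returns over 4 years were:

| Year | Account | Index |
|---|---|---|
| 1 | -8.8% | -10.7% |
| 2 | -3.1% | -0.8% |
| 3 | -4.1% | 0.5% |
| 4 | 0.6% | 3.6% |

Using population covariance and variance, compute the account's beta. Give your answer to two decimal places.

r̄p = -3.8500%,  r̄m = -1.8500%
Cov = Σ(rp − r̄p)(rm − r̄m) / 4 = 17.0650
Var(rm) = Σ(rm − r̄m)² / 4 = 28.6625
β = Cov / Var = 17.0650 / 28.6625 = 0.5954

0.60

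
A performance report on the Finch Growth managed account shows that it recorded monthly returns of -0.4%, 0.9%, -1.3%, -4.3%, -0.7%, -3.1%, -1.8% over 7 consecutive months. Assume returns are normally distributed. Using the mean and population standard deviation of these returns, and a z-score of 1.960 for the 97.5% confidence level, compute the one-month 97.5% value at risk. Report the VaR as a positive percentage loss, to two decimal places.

Mean return μ = -10.70 / 7 = -1.5286%
Σ(r − μ)² = (-0.4 − (-1.5286))² + (0.9 − (-1.5286))² + … = 18.1343
population σ = √(18.1343 / 7) = √2.5906 = 1.6095%
VaR = −(μ − z·σ) = −(-1.5286 − 1.960 × 1.6095) = −(-4.6832) = 4.6832%

4.68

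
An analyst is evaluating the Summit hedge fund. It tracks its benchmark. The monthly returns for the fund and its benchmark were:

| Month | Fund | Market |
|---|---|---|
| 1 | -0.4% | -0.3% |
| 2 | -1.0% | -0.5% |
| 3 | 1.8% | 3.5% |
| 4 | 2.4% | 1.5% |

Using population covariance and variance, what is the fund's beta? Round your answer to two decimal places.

r̄p = 0.7000%,  r̄m = 1.0500%
Cov = Σ(rp − r̄p)(rm − r̄m) / 4 = 1.8950
Var(rm) = Σ(rm − r̄m)² / 4 = 2.6075
β = Cov / Var = 1.8950 / 2.6075 = 0.7267

0.73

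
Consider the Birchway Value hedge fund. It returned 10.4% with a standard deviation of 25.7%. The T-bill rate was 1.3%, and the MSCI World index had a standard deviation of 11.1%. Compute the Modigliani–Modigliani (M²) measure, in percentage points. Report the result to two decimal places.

Sharpe = (Rp − Rf) / σp = (10.4% − 1.3%) / 25.7% = 0.3541
M² = Rf + Sharpe × σm = 1.3% + 0.3541 × 11.1% = 5.2305%

5.23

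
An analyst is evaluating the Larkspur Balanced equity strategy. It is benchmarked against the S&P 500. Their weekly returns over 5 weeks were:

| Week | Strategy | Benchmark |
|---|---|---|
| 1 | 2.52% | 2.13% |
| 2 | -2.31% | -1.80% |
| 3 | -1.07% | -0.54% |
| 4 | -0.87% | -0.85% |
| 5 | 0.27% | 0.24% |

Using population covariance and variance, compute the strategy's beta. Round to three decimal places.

r̄p = -0.2920%,  r̄m = -0.1640%
Cov = Σ(rp − r̄p)(rm − r̄m) / 5 = 2.1337
Var(rm) = Σ(rm − r̄m)² / 5 = 1.7428
β = Cov / Var = 2.1337 / 1.7428 = 1.2243

1.224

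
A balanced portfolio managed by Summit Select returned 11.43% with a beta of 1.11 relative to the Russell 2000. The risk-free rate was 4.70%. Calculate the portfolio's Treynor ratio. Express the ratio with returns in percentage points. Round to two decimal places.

Treynor = (Rp − Rf) / β = (11.43% − 4.70%) / 1.11 = 6.73 / 1.11 = 6.0631

6.06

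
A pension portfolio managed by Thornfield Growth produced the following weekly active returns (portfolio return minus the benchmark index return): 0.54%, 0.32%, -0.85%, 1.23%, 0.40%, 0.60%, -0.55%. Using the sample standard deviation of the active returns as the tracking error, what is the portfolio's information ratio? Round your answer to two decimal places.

0.34

μ = (0.54 + 0.32 − 0.85 + 1.23 + 0.4 + 0.6 − 0.55) / 7 = 0.2414%
Sample σ = √[Σ(r − μ)² / 6] = √[3.0439 / 6] = √0.5073 = 0.7122%
IR = μ / tracking error = 0.2414 / 0.7122 = 0.3389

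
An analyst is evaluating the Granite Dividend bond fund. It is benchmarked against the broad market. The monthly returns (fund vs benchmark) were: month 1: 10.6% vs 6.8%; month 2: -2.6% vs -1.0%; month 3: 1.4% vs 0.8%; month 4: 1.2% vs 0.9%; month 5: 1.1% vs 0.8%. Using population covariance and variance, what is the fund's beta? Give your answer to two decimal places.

1.64

r̄p = 2.3400%,  r̄m = 1.6600%
Cov = Σ(rp − r̄p)(rm − r̄m) / 5 = 11.6676
Var(rm) = Σ(rm − r̄m)² / 5 = 7.1104
β = Cov / Var = 11.6676 / 7.1104 = 1.6409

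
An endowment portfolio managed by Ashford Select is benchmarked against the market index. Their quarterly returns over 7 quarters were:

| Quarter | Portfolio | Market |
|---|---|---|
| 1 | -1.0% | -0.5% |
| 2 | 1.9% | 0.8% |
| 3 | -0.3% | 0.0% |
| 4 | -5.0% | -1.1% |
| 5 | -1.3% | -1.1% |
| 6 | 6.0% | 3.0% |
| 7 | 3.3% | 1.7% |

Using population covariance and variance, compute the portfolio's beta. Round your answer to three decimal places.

r̄p = 0.5143%,  r̄m = 0.4000%
Cov = Σ(rp − r̄p)(rm − r̄m) / 7 = 4.4457
Var(rm) = Σ(rm − r̄m)² / 7 = 2.0114
β = Cov / Var = 4.4457 / 2.0114 = 2.2103

2.210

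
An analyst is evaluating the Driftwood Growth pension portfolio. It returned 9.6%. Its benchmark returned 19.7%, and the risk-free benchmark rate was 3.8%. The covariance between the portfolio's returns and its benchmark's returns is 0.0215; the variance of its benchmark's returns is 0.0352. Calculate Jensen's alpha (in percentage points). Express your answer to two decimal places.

β = Cov / Var = 0.0215 / 0.0352 = 0.6108
E[R] = Rf + β(Rm − Rf) = 3.8% + 0.6108 × (19.7% − 3.8%) = 13.5117%
α = Rp − E[R] = 9.6% − 13.5117% = -3.9117

-3.91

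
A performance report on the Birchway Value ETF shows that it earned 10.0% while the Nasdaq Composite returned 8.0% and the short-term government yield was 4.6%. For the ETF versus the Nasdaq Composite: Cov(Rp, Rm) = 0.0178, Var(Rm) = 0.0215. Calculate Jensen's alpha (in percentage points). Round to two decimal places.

β = Cov / Var = 0.0178 / 0.0215 = 0.8279
E[R] = Rf + β(Rm − Rf) = 4.6% + 0.8279 × (8.0% − 4.6%) = 7.4149%
α = Rp − E[R] = 10.0% − 7.4149% = 2.5851

2.59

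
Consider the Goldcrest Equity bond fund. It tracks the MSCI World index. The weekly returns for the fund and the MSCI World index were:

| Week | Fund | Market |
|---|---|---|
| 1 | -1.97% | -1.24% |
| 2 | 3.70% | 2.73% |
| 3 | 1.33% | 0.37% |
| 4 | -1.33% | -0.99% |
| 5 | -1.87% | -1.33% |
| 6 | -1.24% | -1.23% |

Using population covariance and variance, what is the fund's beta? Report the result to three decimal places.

1.392

r̄p = -0.2300%,  r̄m = -0.2817%
Cov = Σ(rp − r̄p)(rm − r̄m) / 6 = 2.9960
Var(rm) = Σ(rm − r̄m)² / 6 = 2.1522
β = Cov / Var = 2.9960 / 2.1522 = 1.3921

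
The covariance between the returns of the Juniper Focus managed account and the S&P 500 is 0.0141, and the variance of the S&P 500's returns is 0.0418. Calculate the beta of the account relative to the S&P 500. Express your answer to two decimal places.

β = Cov(Rp, Rm) / Var(Rm) = 0.0141 / 0.0418 = 0.3373

0.34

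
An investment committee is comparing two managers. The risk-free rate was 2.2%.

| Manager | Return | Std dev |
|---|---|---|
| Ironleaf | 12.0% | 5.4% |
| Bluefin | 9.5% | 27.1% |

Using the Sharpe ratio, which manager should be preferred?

Ironleaf

Ironleaf: Sharpe ratio = (12.0% − 2.2%) / 5.4% = 1.815
Bluefin: Sharpe ratio = (9.5% − 2.2%) / 27.1% = 0.269
Highest: Ironleaf (1.815).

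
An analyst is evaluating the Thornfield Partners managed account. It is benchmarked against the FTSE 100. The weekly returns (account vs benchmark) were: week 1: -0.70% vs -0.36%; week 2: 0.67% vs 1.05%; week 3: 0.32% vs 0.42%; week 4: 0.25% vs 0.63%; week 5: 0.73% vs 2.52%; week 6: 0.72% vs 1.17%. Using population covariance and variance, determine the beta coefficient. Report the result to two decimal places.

0.46

r̄p = 0.3317%,  r̄m = 0.9050%
Cov = Σ(rp − r̄p)(rm − r̄m) / 6 = 0.3547
Var(rm) = Σ(rm − r̄m)² / 6 = 0.7684
β = Cov / Var = 0.3547 / 0.7684 = 0.4616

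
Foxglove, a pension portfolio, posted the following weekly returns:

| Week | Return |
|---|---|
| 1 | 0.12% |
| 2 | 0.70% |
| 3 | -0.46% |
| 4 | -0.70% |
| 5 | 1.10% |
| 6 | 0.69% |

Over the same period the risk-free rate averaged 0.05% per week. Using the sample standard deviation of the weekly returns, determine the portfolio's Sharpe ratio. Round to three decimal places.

0.269

r̄ = (0.12 + 0.7 − 0.46 − 0.7 + 1.1 + 0.69) / 6 = 1.450 / 6 = 0.2417%
Sample σ = √[Σ(r − r̄)² / 5] = √[2.5417 / 5] = √0.5083 = 0.7130%
Sharpe = (r̄ − rf) / σ = (0.2417 − 0.05) / 0.7130 = 0.1917 / 0.7130 = 0.2689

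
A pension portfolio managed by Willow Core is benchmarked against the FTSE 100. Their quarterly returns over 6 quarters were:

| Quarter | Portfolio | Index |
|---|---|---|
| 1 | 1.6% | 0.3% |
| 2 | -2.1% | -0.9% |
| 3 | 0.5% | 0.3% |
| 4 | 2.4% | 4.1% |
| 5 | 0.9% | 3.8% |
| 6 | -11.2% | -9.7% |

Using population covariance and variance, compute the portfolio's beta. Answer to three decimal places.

0.969

r̄p = -1.3167%,  r̄m = -0.3500%
Cov = Σ(rp − r̄p)(rm − r̄m) / 6 = 20.2758
Var(rm) = Σ(rm − r̄m)² / 6 = 20.9325
β = Cov / Var = 20.2758 / 20.9325 = 0.9686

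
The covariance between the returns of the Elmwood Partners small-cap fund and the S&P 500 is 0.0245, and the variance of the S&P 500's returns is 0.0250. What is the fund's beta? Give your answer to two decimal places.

β = Cov(Rp, Rm) / Var(Rm) = 0.0245 / 0.0250 = 0.9800

0.98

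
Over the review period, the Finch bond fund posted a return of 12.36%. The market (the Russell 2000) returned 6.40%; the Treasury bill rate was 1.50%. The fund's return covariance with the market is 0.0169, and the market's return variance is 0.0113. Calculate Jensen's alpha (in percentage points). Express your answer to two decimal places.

β = Cov / Var = 0.0169 / 0.0113 = 1.4956
E[R] = Rf + β(Rm − Rf) = 1.50% + 1.4956 × (6.40% − 1.50%) = 8.8284%
α = Rp − E[R] = 12.36% − 8.8284% = 3.5316

3.53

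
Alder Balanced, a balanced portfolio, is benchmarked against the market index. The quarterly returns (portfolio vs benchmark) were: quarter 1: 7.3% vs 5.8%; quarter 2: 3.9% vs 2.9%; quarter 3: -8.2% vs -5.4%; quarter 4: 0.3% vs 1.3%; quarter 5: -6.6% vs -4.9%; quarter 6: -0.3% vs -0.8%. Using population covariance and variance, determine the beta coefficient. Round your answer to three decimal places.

1.338

r̄p = -0.6000%,  r̄m = -0.1833%
Cov = Σ(rp − r̄p)(rm − r̄m) / 6 = 21.7067
Var(rm) = Σ(rm − r̄m)² / 6 = 16.2247
β = Cov / Var = 21.7067 / 16.2247 = 1.3379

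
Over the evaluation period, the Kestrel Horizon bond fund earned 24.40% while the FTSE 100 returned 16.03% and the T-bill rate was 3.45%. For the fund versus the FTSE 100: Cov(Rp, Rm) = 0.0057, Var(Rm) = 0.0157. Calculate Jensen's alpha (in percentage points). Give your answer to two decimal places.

16.38

β = Cov / Var = 0.0057 / 0.0157 = 0.3631
E[R] = Rf + β(Rm − Rf) = 3.45% + 0.3631 × (16.03% − 3.45%) = 8.0178%
α = Rp − E[R] = 24.40% − 8.0178% = 16.3822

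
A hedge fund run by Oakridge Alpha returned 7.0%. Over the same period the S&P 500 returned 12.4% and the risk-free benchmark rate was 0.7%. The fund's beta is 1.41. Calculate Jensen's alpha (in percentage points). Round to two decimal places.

-10.20

CAPM expected return = Rf + β(Rm − Rf) = 0.7% + 1.41 × (12.4% − 0.7%) = 0.7 + 1.41 × 11.70 = 17.1970%
Jensen's α = Rp − E[R] = 7.0% − 17.1970% = -10.1970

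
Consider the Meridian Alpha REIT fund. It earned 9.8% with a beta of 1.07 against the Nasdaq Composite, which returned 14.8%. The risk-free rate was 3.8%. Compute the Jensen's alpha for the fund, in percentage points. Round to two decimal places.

-5.77

CAPM expected return = Rf + β(Rm − Rf) = 3.8% + 1.07 × (14.8% − 3.8%) = 3.8 + 1.07 × 11.00 = 15.5700%
Jensen's α = Rp − E[R] = 9.8% − 15.5700% = -5.7700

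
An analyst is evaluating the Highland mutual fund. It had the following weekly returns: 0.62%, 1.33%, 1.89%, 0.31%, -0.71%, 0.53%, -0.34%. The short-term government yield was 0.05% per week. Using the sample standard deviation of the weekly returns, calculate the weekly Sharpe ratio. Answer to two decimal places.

0.52

μ = (0.62 + 1.33 + 1.89 + 0.31 − 0.71 + 0.53 − 0.34) / 7 = 0.5186%
Σ(r − μ)² = (0.62 − 0.5186)² + (1.33 − 0.5186)² + … = 4.8397
σ = √[4.8397 / 6] = 0.8981%
Sharpe = (μ − rf) / σ = (0.5186 − 0.05) / 0.8981 = 0.4686 / 0.8981 = 0.5218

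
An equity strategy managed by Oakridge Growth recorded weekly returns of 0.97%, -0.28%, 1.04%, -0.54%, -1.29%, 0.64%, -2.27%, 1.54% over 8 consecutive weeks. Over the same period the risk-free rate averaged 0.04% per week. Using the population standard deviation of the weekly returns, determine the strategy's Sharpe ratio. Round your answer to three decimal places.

μ = (0.97 − 0.28 + 1.04 − 0.54 − 1.29 + 0.64 − 2.27 + 1.54) / 8 = -0.0238%
Population σ = √[Σ(r − μ)² / 8] = √[11.9862 / 8] = √1.4983 = 1.2241%
Sharpe = (μ − rf) / σ = (-0.0238 − 0.04) / 1.2241 = -0.0638 / 1.2241 = -0.0521

-0.052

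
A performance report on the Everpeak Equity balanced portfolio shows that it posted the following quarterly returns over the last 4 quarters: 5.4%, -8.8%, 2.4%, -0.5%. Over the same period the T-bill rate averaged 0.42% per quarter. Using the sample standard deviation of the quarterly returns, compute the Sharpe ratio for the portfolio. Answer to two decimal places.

Mean return r̄ = -1.50 / 4 = -0.3750%
Sample std dev = √[112.0475 / 3] = 6.1114%
Sharpe = (r̄ − rf) / σ = (-0.3750 − 0.42) / 6.1114 = -0.7950 / 6.1114 = -0.1301

-0.13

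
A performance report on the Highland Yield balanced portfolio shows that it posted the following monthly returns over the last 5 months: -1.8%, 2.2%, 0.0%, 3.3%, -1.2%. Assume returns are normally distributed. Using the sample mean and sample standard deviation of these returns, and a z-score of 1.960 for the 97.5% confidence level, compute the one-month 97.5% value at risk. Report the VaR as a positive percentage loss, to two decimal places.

Mean return μ = 2.50 / 5 = 0.5000%
Sample std dev = √[19.1600 / 4] = 2.1886%
VaR = −(μ − z·σ) = −(0.5000 − 1.960 × 2.1886) = −(-3.7897) = 3.7897%

3.79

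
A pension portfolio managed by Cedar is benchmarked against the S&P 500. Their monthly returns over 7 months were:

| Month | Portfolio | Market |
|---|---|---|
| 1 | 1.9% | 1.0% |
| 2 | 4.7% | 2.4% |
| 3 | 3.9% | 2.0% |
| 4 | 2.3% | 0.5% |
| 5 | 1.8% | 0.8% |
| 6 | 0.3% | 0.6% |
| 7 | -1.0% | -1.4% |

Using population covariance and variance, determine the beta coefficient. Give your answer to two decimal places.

r̄p = 1.9857%,  r̄m = 0.8429%
Cov = Σ(rp − r̄p)(rm − r̄m) / 7 = 1.9192
Var(rm) = Σ(rm − r̄m)² / 7 = 1.2853
β = Cov / Var = 1.9192 / 1.2853 = 1.4932

1.49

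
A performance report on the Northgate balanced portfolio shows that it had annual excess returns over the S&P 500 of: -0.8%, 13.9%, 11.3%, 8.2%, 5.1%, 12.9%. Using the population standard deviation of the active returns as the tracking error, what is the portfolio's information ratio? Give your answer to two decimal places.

r̄ = (-0.8 + 13.9 + 11.3 + 8.2 + 5.1 + 12.9) / 6 = 50.60 / 6 = 8.4333%
Population std dev = √[154.4733 / 6] = 5.0740%
IR = r̄ / tracking error = 8.4333 / 5.0740 = 1.6621

1.66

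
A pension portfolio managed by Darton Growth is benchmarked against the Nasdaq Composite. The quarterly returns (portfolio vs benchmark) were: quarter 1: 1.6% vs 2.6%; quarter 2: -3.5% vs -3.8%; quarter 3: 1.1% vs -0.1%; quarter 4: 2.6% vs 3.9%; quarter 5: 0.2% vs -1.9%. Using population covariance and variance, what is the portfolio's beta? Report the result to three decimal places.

0.672

r̄p = 0.4000%,  r̄m = 0.1400%
Cov = Σ(rp − r̄p)(rm − r̄m) / 5 = 5.3660
Var(rm) = Σ(rm − r̄m)² / 5 = 7.9864
β = Cov / Var = 5.3660 / 7.9864 = 0.6719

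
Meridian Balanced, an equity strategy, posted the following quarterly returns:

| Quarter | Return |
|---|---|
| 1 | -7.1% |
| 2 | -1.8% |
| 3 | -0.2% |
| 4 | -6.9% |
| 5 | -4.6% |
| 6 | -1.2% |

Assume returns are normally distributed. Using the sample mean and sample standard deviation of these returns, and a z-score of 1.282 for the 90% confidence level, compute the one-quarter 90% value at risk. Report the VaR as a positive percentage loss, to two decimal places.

7.47

r̄ = (-7.1 − 1.8 − 0.2 − 6.9 − 4.6 − 1.2) / 6 = -3.6333%
Σ(r − r̄)² = (-7.1 − (-3.6333))² + (-1.8 − (-3.6333))² + … = 44.6933
sample σ = √(44.6933 / 5) = √8.9387 = 2.9898%
VaR = −(r̄ − z·σ) = −(-3.6333 − 1.282 × 2.9898) = −(-7.4662) = 7.4662%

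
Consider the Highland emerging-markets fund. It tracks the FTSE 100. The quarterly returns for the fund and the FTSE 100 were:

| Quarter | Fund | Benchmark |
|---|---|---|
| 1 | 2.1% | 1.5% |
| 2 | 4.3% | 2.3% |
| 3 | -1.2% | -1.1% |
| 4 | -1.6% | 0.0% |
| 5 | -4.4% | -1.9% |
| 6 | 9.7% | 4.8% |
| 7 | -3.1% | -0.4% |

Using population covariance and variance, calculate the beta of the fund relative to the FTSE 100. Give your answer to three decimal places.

r̄p = 0.8286%,  r̄m = 0.7429%
Cov = Σ(rp − r̄p)(rm − r̄m) / 7 = 9.4588
Var(rm) = Σ(rm − r̄m)² / 7 = 4.5282
β = Cov / Var = 9.4588 / 4.5282 = 2.0889

2.089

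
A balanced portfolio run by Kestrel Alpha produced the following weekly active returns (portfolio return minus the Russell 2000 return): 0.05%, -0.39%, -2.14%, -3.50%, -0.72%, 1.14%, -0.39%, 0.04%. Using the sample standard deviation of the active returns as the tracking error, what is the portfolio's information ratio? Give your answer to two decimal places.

-0.51

r̄ = (0.05 − 0.39 − 2.14 − 3.5 − 0.72 + 1.14 − 0.39 + 0.04) / 8 = -5.910 / 8 = -0.7388%
Sample std dev = √[14.5899 / 7] = 1.4437%
IR = r̄ / tracking error = -0.7388 / 1.4437 = -0.5117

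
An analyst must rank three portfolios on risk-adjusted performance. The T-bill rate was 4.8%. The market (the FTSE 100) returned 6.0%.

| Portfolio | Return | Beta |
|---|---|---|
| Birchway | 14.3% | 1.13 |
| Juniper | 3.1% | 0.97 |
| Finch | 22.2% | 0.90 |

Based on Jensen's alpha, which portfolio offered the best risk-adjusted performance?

Finch

Birchway: α = 14.3% − [4.8% + 1.13 × (6.0% − 4.8%)] = 8.144
Juniper: α = 3.1% − [4.8% + 0.97 × (6.0% − 4.8%)] = -2.864
Finch: α = 22.2% − [4.8% + 0.90 × (6.0% − 4.8%)] = 16.320
Highest: Finch (16.320).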